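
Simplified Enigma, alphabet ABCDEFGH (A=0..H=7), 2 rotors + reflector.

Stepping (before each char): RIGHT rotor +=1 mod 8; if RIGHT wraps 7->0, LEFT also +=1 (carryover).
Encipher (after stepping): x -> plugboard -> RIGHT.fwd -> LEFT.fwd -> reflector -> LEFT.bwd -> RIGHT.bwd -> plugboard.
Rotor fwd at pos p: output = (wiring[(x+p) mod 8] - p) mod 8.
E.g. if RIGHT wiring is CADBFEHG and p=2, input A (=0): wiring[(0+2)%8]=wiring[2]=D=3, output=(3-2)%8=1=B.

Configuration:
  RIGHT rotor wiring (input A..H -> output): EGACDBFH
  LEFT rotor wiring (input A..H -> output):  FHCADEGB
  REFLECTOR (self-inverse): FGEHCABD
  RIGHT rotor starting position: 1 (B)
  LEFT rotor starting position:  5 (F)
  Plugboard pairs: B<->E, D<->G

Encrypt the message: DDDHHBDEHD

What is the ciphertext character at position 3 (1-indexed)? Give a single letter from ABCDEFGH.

Char 1 ('D'): step: R->2, L=5; D->plug->G->R->C->L->E->refl->C->L'->E->R'->H->plug->H
Char 2 ('D'): step: R->3, L=5; D->plug->G->R->D->L->A->refl->F->L'->F->R'->H->plug->H
Char 3 ('D'): step: R->4, L=5; D->plug->G->R->E->L->C->refl->E->L'->C->R'->F->plug->F

F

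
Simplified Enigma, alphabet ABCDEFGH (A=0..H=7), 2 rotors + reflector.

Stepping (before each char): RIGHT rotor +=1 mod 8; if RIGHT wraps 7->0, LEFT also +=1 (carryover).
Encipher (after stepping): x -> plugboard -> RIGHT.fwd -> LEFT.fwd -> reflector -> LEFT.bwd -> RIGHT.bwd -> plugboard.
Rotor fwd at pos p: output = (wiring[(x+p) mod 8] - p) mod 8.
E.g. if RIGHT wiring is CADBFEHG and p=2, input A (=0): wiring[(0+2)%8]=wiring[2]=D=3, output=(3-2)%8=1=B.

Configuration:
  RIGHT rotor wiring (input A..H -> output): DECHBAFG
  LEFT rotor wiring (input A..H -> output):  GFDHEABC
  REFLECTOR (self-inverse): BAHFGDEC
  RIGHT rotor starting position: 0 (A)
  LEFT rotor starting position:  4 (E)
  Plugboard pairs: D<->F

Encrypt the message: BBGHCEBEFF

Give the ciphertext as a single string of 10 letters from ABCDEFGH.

Char 1 ('B'): step: R->1, L=4; B->plug->B->R->B->L->E->refl->G->L'->D->R'->A->plug->A
Char 2 ('B'): step: R->2, L=4; B->plug->B->R->F->L->B->refl->A->L'->A->R'->A->plug->A
Char 3 ('G'): step: R->3, L=4; G->plug->G->R->B->L->E->refl->G->L'->D->R'->E->plug->E
Char 4 ('H'): step: R->4, L=4; H->plug->H->R->D->L->G->refl->E->L'->B->R'->C->plug->C
Char 5 ('C'): step: R->5, L=4; C->plug->C->R->B->L->E->refl->G->L'->D->R'->A->plug->A
Char 6 ('E'): step: R->6, L=4; E->plug->E->R->E->L->C->refl->H->L'->G->R'->D->plug->F
Char 7 ('B'): step: R->7, L=4; B->plug->B->R->E->L->C->refl->H->L'->G->R'->H->plug->H
Char 8 ('E'): step: R->0, L->5 (L advanced); E->plug->E->R->B->L->E->refl->G->L'->F->R'->G->plug->G
Char 9 ('F'): step: R->1, L=5; F->plug->D->R->A->L->D->refl->F->L'->C->R'->H->plug->H
Char 10 ('F'): step: R->2, L=5; F->plug->D->R->G->L->C->refl->H->L'->H->R'->C->plug->C

Answer: AAECAFHGHC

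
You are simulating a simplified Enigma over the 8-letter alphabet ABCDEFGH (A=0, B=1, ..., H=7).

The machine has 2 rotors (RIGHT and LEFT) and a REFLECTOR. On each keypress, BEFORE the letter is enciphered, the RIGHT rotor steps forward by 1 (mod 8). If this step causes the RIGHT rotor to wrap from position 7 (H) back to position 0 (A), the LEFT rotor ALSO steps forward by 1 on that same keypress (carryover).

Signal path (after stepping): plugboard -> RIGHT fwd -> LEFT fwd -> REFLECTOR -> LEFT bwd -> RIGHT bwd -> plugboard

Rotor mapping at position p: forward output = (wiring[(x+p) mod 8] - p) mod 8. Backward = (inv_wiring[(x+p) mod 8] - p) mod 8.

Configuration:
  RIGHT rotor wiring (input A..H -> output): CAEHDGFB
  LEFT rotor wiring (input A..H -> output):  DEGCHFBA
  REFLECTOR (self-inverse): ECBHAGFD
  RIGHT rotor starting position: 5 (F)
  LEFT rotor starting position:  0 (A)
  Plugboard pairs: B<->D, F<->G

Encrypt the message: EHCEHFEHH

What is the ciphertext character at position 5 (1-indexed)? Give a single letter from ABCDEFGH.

Char 1 ('E'): step: R->6, L=0; E->plug->E->R->G->L->B->refl->C->L'->D->R'->B->plug->D
Char 2 ('H'): step: R->7, L=0; H->plug->H->R->G->L->B->refl->C->L'->D->R'->B->plug->D
Char 3 ('C'): step: R->0, L->1 (L advanced); C->plug->C->R->E->L->E->refl->A->L'->F->R'->G->plug->F
Char 4 ('E'): step: R->1, L=1; E->plug->E->R->F->L->A->refl->E->L'->E->R'->F->plug->G
Char 5 ('H'): step: R->2, L=1; H->plug->H->R->G->L->H->refl->D->L'->A->R'->G->plug->F

F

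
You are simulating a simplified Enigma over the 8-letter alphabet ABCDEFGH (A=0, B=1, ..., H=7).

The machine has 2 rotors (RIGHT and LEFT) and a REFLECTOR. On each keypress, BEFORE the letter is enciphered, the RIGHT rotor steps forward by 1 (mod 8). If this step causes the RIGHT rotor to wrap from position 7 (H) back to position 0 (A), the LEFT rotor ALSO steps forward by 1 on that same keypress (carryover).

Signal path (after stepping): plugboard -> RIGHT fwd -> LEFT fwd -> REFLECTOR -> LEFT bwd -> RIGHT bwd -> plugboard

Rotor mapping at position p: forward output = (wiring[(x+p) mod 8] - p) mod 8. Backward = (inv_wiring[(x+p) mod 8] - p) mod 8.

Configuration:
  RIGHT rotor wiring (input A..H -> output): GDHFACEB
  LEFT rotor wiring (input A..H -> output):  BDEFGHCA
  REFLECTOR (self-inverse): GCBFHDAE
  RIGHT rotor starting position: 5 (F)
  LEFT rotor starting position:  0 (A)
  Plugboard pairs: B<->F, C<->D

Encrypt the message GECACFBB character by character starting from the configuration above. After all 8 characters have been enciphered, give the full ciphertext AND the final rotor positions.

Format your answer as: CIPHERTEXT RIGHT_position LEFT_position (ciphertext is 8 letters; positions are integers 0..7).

Answer: CCEFAGAE 5 1

Derivation:
Char 1 ('G'): step: R->6, L=0; G->plug->G->R->C->L->E->refl->H->L'->F->R'->D->plug->C
Char 2 ('E'): step: R->7, L=0; E->plug->E->R->G->L->C->refl->B->L'->A->R'->D->plug->C
Char 3 ('C'): step: R->0, L->1 (L advanced); C->plug->D->R->F->L->B->refl->C->L'->A->R'->E->plug->E
Char 4 ('A'): step: R->1, L=1; A->plug->A->R->C->L->E->refl->H->L'->G->R'->B->plug->F
Char 5 ('C'): step: R->2, L=1; C->plug->D->R->A->L->C->refl->B->L'->F->R'->A->plug->A
Char 6 ('F'): step: R->3, L=1; F->plug->B->R->F->L->B->refl->C->L'->A->R'->G->plug->G
Char 7 ('B'): step: R->4, L=1; B->plug->F->R->H->L->A->refl->G->L'->E->R'->A->plug->A
Char 8 ('B'): step: R->5, L=1; B->plug->F->R->C->L->E->refl->H->L'->G->R'->E->plug->E
Final: ciphertext=CCEFAGAE, RIGHT=5, LEFT=1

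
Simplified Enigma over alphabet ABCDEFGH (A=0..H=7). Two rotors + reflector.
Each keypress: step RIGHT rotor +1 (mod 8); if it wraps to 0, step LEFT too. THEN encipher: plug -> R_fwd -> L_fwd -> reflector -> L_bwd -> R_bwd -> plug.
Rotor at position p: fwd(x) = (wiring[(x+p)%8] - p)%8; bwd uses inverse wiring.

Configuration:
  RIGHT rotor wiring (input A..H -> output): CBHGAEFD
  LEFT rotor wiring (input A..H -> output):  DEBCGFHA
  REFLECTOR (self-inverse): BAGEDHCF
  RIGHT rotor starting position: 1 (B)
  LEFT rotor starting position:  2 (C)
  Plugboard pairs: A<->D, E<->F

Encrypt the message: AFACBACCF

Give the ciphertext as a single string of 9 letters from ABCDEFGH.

Char 1 ('A'): step: R->2, L=2; A->plug->D->R->C->L->E->refl->D->L'->D->R'->E->plug->F
Char 2 ('F'): step: R->3, L=2; F->plug->E->R->A->L->H->refl->F->L'->E->R'->H->plug->H
Char 3 ('A'): step: R->4, L=2; A->plug->D->R->H->L->C->refl->G->L'->F->R'->F->plug->E
Char 4 ('C'): step: R->5, L=2; C->plug->C->R->G->L->B->refl->A->L'->B->R'->G->plug->G
Char 5 ('B'): step: R->6, L=2; B->plug->B->R->F->L->G->refl->C->L'->H->R'->A->plug->D
Char 6 ('A'): step: R->7, L=2; A->plug->D->R->A->L->H->refl->F->L'->E->R'->A->plug->D
Char 7 ('C'): step: R->0, L->3 (L advanced); C->plug->C->R->H->L->G->refl->C->L'->C->R'->A->plug->D
Char 8 ('C'): step: R->1, L=3; C->plug->C->R->F->L->A->refl->B->L'->G->R'->B->plug->B
Char 9 ('F'): step: R->2, L=3; F->plug->E->R->D->L->E->refl->D->L'->B->R'->F->plug->E

Answer: FHEGDDDBE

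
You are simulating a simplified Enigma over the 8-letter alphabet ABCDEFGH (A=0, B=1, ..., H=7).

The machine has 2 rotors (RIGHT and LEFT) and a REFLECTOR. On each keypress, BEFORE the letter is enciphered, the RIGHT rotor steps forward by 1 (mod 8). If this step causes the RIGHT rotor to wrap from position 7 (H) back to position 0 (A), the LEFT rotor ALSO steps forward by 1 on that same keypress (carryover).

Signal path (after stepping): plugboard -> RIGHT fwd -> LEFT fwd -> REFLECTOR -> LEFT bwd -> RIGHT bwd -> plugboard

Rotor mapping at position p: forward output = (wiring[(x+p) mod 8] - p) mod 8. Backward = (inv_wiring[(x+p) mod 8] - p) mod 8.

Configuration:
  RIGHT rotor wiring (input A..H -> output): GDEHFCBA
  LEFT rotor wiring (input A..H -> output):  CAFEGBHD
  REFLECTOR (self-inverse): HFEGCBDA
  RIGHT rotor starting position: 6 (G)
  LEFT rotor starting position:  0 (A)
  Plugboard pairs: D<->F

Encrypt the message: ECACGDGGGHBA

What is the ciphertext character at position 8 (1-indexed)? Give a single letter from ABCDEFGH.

Char 1 ('E'): step: R->7, L=0; E->plug->E->R->A->L->C->refl->E->L'->D->R'->G->plug->G
Char 2 ('C'): step: R->0, L->1 (L advanced); C->plug->C->R->E->L->A->refl->H->L'->A->R'->H->plug->H
Char 3 ('A'): step: R->1, L=1; A->plug->A->R->C->L->D->refl->G->L'->F->R'->H->plug->H
Char 4 ('C'): step: R->2, L=1; C->plug->C->R->D->L->F->refl->B->L'->H->R'->E->plug->E
Char 5 ('G'): step: R->3, L=1; G->plug->G->R->A->L->H->refl->A->L'->E->R'->A->plug->A
Char 6 ('D'): step: R->4, L=1; D->plug->F->R->H->L->B->refl->F->L'->D->R'->H->plug->H
Char 7 ('G'): step: R->5, L=1; G->plug->G->R->C->L->D->refl->G->L'->F->R'->A->plug->A
Char 8 ('G'): step: R->6, L=1; G->plug->G->R->H->L->B->refl->F->L'->D->R'->A->plug->A

A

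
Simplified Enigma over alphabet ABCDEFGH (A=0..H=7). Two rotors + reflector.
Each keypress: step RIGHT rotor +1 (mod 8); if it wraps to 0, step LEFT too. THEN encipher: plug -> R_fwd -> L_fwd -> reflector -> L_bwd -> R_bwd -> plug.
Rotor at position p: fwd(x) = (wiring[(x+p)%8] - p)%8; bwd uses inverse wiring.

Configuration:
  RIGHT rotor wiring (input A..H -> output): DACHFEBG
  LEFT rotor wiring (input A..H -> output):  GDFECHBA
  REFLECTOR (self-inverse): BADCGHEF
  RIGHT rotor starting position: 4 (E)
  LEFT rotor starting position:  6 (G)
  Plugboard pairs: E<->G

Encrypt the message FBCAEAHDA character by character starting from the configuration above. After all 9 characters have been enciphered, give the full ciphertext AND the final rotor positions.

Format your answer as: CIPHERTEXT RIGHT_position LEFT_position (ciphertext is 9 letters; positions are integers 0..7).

Answer: DFGCAHEHF 5 7

Derivation:
Char 1 ('F'): step: R->5, L=6; F->plug->F->R->F->L->G->refl->E->L'->G->R'->D->plug->D
Char 2 ('B'): step: R->6, L=6; B->plug->B->R->A->L->D->refl->C->L'->B->R'->F->plug->F
Char 3 ('C'): step: R->7, L=6; C->plug->C->R->B->L->C->refl->D->L'->A->R'->E->plug->G
Char 4 ('A'): step: R->0, L->7 (L advanced); A->plug->A->R->D->L->G->refl->E->L'->C->R'->C->plug->C
Char 5 ('E'): step: R->1, L=7; E->plug->G->R->F->L->D->refl->C->L'->H->R'->A->plug->A
Char 6 ('A'): step: R->2, L=7; A->plug->A->R->A->L->B->refl->A->L'->G->R'->H->plug->H
Char 7 ('H'): step: R->3, L=7; H->plug->H->R->H->L->C->refl->D->L'->F->R'->G->plug->E
Char 8 ('D'): step: R->4, L=7; D->plug->D->R->C->L->E->refl->G->L'->D->R'->H->plug->H
Char 9 ('A'): step: R->5, L=7; A->plug->A->R->H->L->C->refl->D->L'->F->R'->F->plug->F
Final: ciphertext=DFGCAHEHF, RIGHT=5, LEFT=7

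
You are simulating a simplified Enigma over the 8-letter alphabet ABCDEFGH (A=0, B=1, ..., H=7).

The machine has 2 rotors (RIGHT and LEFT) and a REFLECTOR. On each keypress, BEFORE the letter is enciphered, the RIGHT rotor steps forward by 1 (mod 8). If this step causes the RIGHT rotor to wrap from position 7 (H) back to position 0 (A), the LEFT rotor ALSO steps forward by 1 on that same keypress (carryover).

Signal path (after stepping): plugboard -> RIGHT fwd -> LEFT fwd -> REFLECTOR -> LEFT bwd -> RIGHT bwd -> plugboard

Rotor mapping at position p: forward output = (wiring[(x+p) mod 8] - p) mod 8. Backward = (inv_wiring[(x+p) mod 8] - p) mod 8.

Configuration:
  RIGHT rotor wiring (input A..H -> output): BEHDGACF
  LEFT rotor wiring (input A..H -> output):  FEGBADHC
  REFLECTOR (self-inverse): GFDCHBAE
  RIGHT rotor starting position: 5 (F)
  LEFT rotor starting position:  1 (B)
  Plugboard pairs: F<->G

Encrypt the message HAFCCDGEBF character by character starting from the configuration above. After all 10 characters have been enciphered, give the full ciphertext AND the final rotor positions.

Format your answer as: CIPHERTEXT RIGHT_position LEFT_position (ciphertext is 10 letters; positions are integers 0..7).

Answer: GFHDGGDFDD 7 2

Derivation:
Char 1 ('H'): step: R->6, L=1; H->plug->H->R->C->L->A->refl->G->L'->F->R'->F->plug->G
Char 2 ('A'): step: R->7, L=1; A->plug->A->R->G->L->B->refl->F->L'->B->R'->G->plug->F
Char 3 ('F'): step: R->0, L->2 (L advanced); F->plug->G->R->C->L->G->refl->A->L'->F->R'->H->plug->H
Char 4 ('C'): step: R->1, L=2; C->plug->C->R->C->L->G->refl->A->L'->F->R'->D->plug->D
Char 5 ('C'): step: R->2, L=2; C->plug->C->R->E->L->F->refl->B->L'->D->R'->F->plug->G
Char 6 ('D'): step: R->3, L=2; D->plug->D->R->H->L->C->refl->D->L'->G->R'->F->plug->G
Char 7 ('G'): step: R->4, L=2; G->plug->F->R->A->L->E->refl->H->L'->B->R'->D->plug->D
Char 8 ('E'): step: R->5, L=2; E->plug->E->R->H->L->C->refl->D->L'->G->R'->G->plug->F
Char 9 ('B'): step: R->6, L=2; B->plug->B->R->H->L->C->refl->D->L'->G->R'->D->plug->D
Char 10 ('F'): step: R->7, L=2; F->plug->G->R->B->L->H->refl->E->L'->A->R'->D->plug->D
Final: ciphertext=GFHDGGDFDD, RIGHT=7, LEFT=2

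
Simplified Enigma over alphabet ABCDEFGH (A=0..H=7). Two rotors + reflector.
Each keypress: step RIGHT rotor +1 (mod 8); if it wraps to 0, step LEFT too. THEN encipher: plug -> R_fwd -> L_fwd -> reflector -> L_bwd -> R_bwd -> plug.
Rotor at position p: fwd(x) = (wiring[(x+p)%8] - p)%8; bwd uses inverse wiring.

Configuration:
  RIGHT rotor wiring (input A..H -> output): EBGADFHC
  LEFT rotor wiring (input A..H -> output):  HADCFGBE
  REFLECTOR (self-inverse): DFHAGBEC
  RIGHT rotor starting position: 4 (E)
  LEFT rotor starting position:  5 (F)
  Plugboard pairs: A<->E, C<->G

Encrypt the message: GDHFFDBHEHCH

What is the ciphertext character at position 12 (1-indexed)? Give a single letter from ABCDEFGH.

Char 1 ('G'): step: R->5, L=5; G->plug->C->R->F->L->G->refl->E->L'->B->R'->F->plug->F
Char 2 ('D'): step: R->6, L=5; D->plug->D->R->D->L->C->refl->H->L'->C->R'->F->plug->F
Char 3 ('H'): step: R->7, L=5; H->plug->H->R->A->L->B->refl->F->L'->G->R'->G->plug->C
Char 4 ('F'): step: R->0, L->6 (L advanced); F->plug->F->R->F->L->E->refl->G->L'->B->R'->B->plug->B
Char 5 ('F'): step: R->1, L=6; F->plug->F->R->G->L->H->refl->C->L'->D->R'->H->plug->H
Char 6 ('D'): step: R->2, L=6; D->plug->D->R->D->L->C->refl->H->L'->G->R'->B->plug->B
Char 7 ('B'): step: R->3, L=6; B->plug->B->R->A->L->D->refl->A->L'->H->R'->E->plug->A
Char 8 ('H'): step: R->4, L=6; H->plug->H->R->E->L->F->refl->B->L'->C->R'->G->plug->C
Char 9 ('E'): step: R->5, L=6; E->plug->A->R->A->L->D->refl->A->L'->H->R'->D->plug->D
Char 10 ('H'): step: R->6, L=6; H->plug->H->R->H->L->A->refl->D->L'->A->R'->E->plug->A
Char 11 ('C'): step: R->7, L=6; C->plug->G->R->G->L->H->refl->C->L'->D->R'->A->plug->E
Char 12 ('H'): step: R->0, L->7 (L advanced); H->plug->H->R->C->L->B->refl->F->L'->A->R'->D->plug->D

D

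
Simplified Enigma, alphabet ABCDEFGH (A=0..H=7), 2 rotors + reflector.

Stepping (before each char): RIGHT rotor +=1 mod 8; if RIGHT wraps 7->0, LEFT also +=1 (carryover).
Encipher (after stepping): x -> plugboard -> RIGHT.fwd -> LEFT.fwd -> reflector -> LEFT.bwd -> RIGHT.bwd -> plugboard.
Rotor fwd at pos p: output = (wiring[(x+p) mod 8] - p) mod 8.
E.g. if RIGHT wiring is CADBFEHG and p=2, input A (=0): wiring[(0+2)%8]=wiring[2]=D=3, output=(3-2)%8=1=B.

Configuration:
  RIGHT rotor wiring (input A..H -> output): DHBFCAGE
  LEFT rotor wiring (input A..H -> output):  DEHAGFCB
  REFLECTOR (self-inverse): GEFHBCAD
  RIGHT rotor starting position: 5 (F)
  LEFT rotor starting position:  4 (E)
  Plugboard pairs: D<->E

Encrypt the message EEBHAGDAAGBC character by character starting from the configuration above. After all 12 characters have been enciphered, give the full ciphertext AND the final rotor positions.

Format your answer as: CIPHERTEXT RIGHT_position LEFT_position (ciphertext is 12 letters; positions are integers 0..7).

Char 1 ('E'): step: R->6, L=4; E->plug->D->R->B->L->B->refl->E->L'->H->R'->F->plug->F
Char 2 ('E'): step: R->7, L=4; E->plug->D->R->C->L->G->refl->A->L'->F->R'->A->plug->A
Char 3 ('B'): step: R->0, L->5 (L advanced); B->plug->B->R->H->L->B->refl->E->L'->C->R'->E->plug->D
Char 4 ('H'): step: R->1, L=5; H->plug->H->R->C->L->E->refl->B->L'->H->R'->E->plug->D
Char 5 ('A'): step: R->2, L=5; A->plug->A->R->H->L->B->refl->E->L'->C->R'->F->plug->F
Char 6 ('G'): step: R->3, L=5; G->plug->G->R->E->L->H->refl->D->L'->G->R'->H->plug->H
Char 7 ('D'): step: R->4, L=5; D->plug->E->R->H->L->B->refl->E->L'->C->R'->C->plug->C
Char 8 ('A'): step: R->5, L=5; A->plug->A->R->D->L->G->refl->A->L'->A->R'->G->plug->G
Char 9 ('A'): step: R->6, L=5; A->plug->A->R->A->L->A->refl->G->L'->D->R'->E->plug->D
Char 10 ('G'): step: R->7, L=5; G->plug->G->R->B->L->F->refl->C->L'->F->R'->A->plug->A
Char 11 ('B'): step: R->0, L->6 (L advanced); B->plug->B->R->H->L->H->refl->D->L'->B->R'->C->plug->C
Char 12 ('C'): step: R->1, L=6; C->plug->C->R->E->L->B->refl->E->L'->A->R'->B->plug->B
Final: ciphertext=FADDFHCGDACB, RIGHT=1, LEFT=6

Answer: FADDFHCGDACB 1 6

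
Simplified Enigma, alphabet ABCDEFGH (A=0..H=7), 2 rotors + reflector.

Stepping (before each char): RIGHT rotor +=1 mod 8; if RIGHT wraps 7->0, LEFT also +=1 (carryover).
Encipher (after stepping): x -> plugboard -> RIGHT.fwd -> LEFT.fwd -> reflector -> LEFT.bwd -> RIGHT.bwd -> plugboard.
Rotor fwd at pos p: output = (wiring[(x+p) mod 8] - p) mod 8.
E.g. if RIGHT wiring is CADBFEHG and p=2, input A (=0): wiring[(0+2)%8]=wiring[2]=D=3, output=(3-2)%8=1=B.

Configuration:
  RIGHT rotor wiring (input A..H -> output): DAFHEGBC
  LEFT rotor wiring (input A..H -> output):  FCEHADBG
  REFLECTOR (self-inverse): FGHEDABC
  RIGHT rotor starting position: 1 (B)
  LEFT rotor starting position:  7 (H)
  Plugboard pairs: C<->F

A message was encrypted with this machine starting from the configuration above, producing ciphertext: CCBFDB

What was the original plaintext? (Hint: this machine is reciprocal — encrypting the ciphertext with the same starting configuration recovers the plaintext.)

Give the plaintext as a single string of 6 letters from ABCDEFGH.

Answer: EEDAGA

Derivation:
Char 1 ('C'): step: R->2, L=7; C->plug->F->R->A->L->H->refl->C->L'->H->R'->E->plug->E
Char 2 ('C'): step: R->3, L=7; C->plug->F->R->A->L->H->refl->C->L'->H->R'->E->plug->E
Char 3 ('B'): step: R->4, L=7; B->plug->B->R->C->L->D->refl->E->L'->G->R'->D->plug->D
Char 4 ('F'): step: R->5, L=7; F->plug->C->R->F->L->B->refl->G->L'->B->R'->A->plug->A
Char 5 ('D'): step: R->6, L=7; D->plug->D->R->C->L->D->refl->E->L'->G->R'->G->plug->G
Char 6 ('B'): step: R->7, L=7; B->plug->B->R->E->L->A->refl->F->L'->D->R'->A->plug->A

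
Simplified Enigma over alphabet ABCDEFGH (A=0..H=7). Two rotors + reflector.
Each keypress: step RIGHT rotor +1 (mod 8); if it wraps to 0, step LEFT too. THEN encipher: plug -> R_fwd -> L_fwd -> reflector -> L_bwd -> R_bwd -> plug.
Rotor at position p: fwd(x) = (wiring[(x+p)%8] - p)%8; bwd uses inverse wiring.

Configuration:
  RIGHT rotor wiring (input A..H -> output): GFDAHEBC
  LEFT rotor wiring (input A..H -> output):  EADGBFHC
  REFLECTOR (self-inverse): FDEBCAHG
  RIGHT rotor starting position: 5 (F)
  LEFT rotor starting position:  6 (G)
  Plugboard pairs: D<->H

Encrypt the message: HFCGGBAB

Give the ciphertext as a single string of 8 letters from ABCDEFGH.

Answer: FCBCBHCF

Derivation:
Char 1 ('H'): step: R->6, L=6; H->plug->D->R->H->L->H->refl->G->L'->C->R'->F->plug->F
Char 2 ('F'): step: R->7, L=6; F->plug->F->R->A->L->B->refl->D->L'->G->R'->C->plug->C
Char 3 ('C'): step: R->0, L->7 (L advanced); C->plug->C->R->D->L->E->refl->C->L'->F->R'->B->plug->B
Char 4 ('G'): step: R->1, L=7; G->plug->G->R->B->L->F->refl->A->L'->H->R'->C->plug->C
Char 5 ('G'): step: R->2, L=7; G->plug->G->R->E->L->H->refl->G->L'->G->R'->B->plug->B
Char 6 ('B'): step: R->3, L=7; B->plug->B->R->E->L->H->refl->G->L'->G->R'->D->plug->H
Char 7 ('A'): step: R->4, L=7; A->plug->A->R->D->L->E->refl->C->L'->F->R'->C->plug->C
Char 8 ('B'): step: R->5, L=7; B->plug->B->R->E->L->H->refl->G->L'->G->R'->F->plug->F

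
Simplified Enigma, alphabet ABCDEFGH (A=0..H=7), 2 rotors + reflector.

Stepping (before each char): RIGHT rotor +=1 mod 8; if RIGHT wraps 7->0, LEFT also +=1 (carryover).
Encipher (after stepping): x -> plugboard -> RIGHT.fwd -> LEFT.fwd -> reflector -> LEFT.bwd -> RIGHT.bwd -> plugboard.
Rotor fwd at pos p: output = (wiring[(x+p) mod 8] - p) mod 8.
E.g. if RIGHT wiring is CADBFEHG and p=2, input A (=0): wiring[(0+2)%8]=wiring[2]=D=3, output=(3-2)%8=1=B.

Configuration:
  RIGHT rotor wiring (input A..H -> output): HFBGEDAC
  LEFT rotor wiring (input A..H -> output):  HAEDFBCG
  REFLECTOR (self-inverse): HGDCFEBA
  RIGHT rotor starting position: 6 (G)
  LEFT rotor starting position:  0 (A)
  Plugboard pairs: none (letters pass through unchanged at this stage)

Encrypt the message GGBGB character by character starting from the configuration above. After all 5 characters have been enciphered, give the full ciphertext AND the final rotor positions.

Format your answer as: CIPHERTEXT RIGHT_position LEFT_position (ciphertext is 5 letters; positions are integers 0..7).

Char 1 ('G'): step: R->7, L=0; G->plug->G->R->E->L->F->refl->E->L'->C->R'->D->plug->D
Char 2 ('G'): step: R->0, L->1 (L advanced); G->plug->G->R->A->L->H->refl->A->L'->E->R'->E->plug->E
Char 3 ('B'): step: R->1, L=1; B->plug->B->R->A->L->H->refl->A->L'->E->R'->A->plug->A
Char 4 ('G'): step: R->2, L=1; G->plug->G->R->F->L->B->refl->G->L'->H->R'->A->plug->A
Char 5 ('B'): step: R->3, L=1; B->plug->B->R->B->L->D->refl->C->L'->C->R'->G->plug->G
Final: ciphertext=DEAAG, RIGHT=3, LEFT=1

Answer: DEAAG 3 1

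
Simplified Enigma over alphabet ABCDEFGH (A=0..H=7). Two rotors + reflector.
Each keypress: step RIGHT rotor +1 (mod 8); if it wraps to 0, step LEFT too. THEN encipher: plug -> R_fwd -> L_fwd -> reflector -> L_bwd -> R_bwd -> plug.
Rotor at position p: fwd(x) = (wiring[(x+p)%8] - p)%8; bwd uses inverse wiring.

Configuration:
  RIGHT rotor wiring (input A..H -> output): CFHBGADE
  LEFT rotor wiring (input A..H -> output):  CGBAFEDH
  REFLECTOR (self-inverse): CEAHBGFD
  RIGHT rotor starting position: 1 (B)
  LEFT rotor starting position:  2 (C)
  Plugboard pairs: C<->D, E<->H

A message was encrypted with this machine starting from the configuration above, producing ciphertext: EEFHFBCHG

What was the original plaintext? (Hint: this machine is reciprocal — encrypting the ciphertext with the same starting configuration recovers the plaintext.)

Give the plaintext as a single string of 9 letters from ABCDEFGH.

Char 1 ('E'): step: R->2, L=2; E->plug->H->R->D->L->C->refl->A->L'->G->R'->D->plug->C
Char 2 ('E'): step: R->3, L=2; E->plug->H->R->E->L->B->refl->E->L'->H->R'->F->plug->F
Char 3 ('F'): step: R->4, L=2; F->plug->F->R->B->L->G->refl->F->L'->F->R'->H->plug->E
Char 4 ('H'): step: R->5, L=2; H->plug->E->R->A->L->H->refl->D->L'->C->R'->F->plug->F
Char 5 ('F'): step: R->6, L=2; F->plug->F->R->D->L->C->refl->A->L'->G->R'->B->plug->B
Char 6 ('B'): step: R->7, L=2; B->plug->B->R->D->L->C->refl->A->L'->G->R'->C->plug->D
Char 7 ('C'): step: R->0, L->3 (L advanced); C->plug->D->R->B->L->C->refl->A->L'->D->R'->G->plug->G
Char 8 ('H'): step: R->1, L=3; H->plug->E->R->H->L->G->refl->F->L'->A->R'->C->plug->D
Char 9 ('G'): step: R->2, L=3; G->plug->G->R->A->L->F->refl->G->L'->H->R'->B->plug->B

Answer: CFEFBDGDB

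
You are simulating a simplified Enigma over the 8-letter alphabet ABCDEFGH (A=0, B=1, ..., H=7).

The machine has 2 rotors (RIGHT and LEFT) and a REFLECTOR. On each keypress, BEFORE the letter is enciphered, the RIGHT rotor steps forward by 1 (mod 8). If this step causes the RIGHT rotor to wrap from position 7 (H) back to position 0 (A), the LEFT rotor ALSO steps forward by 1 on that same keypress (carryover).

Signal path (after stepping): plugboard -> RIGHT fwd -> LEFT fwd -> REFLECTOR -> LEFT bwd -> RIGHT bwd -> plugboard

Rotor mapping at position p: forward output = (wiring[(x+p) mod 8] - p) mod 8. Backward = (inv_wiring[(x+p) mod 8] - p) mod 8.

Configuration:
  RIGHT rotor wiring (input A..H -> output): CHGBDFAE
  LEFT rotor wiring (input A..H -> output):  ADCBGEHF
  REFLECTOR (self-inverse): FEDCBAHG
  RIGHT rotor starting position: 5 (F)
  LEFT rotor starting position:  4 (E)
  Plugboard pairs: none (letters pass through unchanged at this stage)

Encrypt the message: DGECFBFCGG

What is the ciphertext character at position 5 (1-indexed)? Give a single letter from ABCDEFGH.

Char 1 ('D'): step: R->6, L=4; D->plug->D->R->B->L->A->refl->F->L'->H->R'->H->plug->H
Char 2 ('G'): step: R->7, L=4; G->plug->G->R->G->L->G->refl->H->L'->F->R'->A->plug->A
Char 3 ('E'): step: R->0, L->5 (L advanced); E->plug->E->R->D->L->D->refl->C->L'->B->R'->D->plug->D
Char 4 ('C'): step: R->1, L=5; C->plug->C->R->A->L->H->refl->G->L'->E->R'->E->plug->E
Char 5 ('F'): step: R->2, L=5; F->plug->F->R->C->L->A->refl->F->L'->F->R'->H->plug->H

H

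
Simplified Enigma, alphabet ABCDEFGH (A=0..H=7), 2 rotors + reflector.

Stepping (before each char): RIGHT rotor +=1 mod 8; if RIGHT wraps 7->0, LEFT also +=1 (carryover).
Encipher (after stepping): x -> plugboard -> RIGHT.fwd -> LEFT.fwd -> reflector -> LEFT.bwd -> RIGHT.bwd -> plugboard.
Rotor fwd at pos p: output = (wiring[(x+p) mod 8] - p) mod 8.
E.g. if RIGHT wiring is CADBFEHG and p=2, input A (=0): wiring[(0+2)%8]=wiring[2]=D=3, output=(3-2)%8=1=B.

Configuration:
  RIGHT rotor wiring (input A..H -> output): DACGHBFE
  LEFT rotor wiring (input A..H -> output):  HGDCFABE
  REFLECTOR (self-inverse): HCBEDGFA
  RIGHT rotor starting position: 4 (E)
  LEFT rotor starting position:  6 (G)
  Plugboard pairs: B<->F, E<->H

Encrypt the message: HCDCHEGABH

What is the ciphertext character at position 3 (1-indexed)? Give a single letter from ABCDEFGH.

Char 1 ('H'): step: R->5, L=6; H->plug->E->R->D->L->A->refl->H->L'->G->R'->D->plug->D
Char 2 ('C'): step: R->6, L=6; C->plug->C->R->F->L->E->refl->D->L'->A->R'->F->plug->B
Char 3 ('D'): step: R->7, L=6; D->plug->D->R->D->L->A->refl->H->L'->G->R'->H->plug->E

E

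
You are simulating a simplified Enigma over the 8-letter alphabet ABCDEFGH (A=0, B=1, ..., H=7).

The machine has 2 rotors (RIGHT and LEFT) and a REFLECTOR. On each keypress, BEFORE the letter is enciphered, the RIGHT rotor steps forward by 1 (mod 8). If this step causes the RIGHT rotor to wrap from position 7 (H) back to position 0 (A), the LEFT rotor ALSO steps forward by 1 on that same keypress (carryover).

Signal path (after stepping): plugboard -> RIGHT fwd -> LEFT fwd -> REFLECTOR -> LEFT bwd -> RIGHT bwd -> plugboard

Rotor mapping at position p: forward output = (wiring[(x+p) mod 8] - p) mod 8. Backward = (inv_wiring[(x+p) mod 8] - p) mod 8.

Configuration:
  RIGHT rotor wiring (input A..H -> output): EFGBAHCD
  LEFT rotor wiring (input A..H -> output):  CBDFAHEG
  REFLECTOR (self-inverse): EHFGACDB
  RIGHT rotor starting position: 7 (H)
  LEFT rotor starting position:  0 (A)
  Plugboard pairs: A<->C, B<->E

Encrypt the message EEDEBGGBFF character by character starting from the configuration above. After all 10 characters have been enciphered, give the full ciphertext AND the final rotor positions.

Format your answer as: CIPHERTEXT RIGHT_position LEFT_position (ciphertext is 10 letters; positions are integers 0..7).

Answer: CCCAGEBGBG 1 2

Derivation:
Char 1 ('E'): step: R->0, L->1 (L advanced); E->plug->B->R->F->L->D->refl->G->L'->E->R'->A->plug->C
Char 2 ('E'): step: R->1, L=1; E->plug->B->R->F->L->D->refl->G->L'->E->R'->A->plug->C
Char 3 ('D'): step: R->2, L=1; D->plug->D->R->F->L->D->refl->G->L'->E->R'->A->plug->C
Char 4 ('E'): step: R->3, L=1; E->plug->B->R->F->L->D->refl->G->L'->E->R'->C->plug->A
Char 5 ('B'): step: R->4, L=1; B->plug->E->R->A->L->A->refl->E->L'->C->R'->G->plug->G
Char 6 ('G'): step: R->5, L=1; G->plug->G->R->E->L->G->refl->D->L'->F->R'->B->plug->E
Char 7 ('G'): step: R->6, L=1; G->plug->G->R->C->L->E->refl->A->L'->A->R'->E->plug->B
Char 8 ('B'): step: R->7, L=1; B->plug->E->R->C->L->E->refl->A->L'->A->R'->G->plug->G
Char 9 ('F'): step: R->0, L->2 (L advanced); F->plug->F->R->H->L->H->refl->B->L'->A->R'->E->plug->B
Char 10 ('F'): step: R->1, L=2; F->plug->F->R->B->L->D->refl->G->L'->C->R'->G->plug->G
Final: ciphertext=CCCAGEBGBG, RIGHT=1, LEFT=2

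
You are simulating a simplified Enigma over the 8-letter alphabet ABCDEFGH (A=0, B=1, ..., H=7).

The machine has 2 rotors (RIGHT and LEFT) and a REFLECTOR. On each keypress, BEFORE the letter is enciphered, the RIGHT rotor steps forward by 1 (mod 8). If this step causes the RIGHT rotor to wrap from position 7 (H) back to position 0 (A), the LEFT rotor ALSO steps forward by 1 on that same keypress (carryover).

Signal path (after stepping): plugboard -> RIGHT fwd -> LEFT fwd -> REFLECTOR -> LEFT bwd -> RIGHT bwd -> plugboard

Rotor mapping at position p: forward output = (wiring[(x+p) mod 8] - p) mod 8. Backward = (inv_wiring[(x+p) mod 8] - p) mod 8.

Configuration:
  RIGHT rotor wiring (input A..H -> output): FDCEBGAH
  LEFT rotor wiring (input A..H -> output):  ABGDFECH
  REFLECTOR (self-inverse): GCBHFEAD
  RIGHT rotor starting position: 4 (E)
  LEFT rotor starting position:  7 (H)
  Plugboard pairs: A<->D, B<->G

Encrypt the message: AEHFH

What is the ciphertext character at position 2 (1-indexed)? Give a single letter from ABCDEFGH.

Char 1 ('A'): step: R->5, L=7; A->plug->D->R->A->L->A->refl->G->L'->F->R'->F->plug->F
Char 2 ('E'): step: R->6, L=7; E->plug->E->R->E->L->E->refl->F->L'->G->R'->F->plug->F

F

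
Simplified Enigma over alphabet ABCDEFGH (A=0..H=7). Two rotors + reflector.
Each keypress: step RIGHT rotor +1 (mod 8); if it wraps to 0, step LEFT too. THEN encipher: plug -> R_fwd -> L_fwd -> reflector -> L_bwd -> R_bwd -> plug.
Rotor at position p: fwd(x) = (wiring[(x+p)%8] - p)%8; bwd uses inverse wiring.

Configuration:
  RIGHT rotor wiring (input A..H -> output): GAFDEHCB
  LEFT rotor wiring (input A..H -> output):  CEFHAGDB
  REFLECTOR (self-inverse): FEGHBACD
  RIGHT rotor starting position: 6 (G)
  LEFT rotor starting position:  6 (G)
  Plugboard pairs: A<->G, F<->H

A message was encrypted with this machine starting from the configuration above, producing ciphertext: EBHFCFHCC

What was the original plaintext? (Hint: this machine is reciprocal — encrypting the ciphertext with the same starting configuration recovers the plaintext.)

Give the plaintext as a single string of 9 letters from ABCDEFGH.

Answer: CDEBFDEBD

Derivation:
Char 1 ('E'): step: R->7, L=6; E->plug->E->R->E->L->H->refl->D->L'->B->R'->C->plug->C
Char 2 ('B'): step: R->0, L->7 (L advanced); B->plug->B->R->A->L->C->refl->G->L'->D->R'->D->plug->D
Char 3 ('H'): step: R->1, L=7; H->plug->F->R->B->L->D->refl->H->L'->G->R'->E->plug->E
Char 4 ('F'): step: R->2, L=7; F->plug->H->R->G->L->H->refl->D->L'->B->R'->B->plug->B
Char 5 ('C'): step: R->3, L=7; C->plug->C->R->E->L->A->refl->F->L'->C->R'->H->plug->F
Char 6 ('F'): step: R->4, L=7; F->plug->H->R->H->L->E->refl->B->L'->F->R'->D->plug->D
Char 7 ('H'): step: R->5, L=7; H->plug->F->R->A->L->C->refl->G->L'->D->R'->E->plug->E
Char 8 ('C'): step: R->6, L=7; C->plug->C->R->A->L->C->refl->G->L'->D->R'->B->plug->B
Char 9 ('C'): step: R->7, L=7; C->plug->C->R->B->L->D->refl->H->L'->G->R'->D->plug->D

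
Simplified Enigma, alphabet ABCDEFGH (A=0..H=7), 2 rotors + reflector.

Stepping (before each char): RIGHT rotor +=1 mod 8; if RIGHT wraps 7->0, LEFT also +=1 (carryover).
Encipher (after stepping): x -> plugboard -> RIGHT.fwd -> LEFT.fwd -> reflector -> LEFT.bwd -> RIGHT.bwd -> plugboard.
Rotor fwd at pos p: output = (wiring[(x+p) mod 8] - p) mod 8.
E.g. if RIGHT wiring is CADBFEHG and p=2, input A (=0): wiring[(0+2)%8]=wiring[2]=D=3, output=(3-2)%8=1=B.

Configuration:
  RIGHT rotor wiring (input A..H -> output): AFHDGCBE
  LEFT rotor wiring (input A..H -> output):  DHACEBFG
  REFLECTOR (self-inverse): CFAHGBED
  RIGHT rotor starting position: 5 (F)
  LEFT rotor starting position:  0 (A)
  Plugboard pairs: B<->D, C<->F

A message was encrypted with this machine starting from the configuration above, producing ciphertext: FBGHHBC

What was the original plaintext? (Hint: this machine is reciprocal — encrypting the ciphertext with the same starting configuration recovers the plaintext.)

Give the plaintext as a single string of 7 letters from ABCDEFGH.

Char 1 ('F'): step: R->6, L=0; F->plug->C->R->C->L->A->refl->C->L'->D->R'->A->plug->A
Char 2 ('B'): step: R->7, L=0; B->plug->D->R->A->L->D->refl->H->L'->B->R'->B->plug->D
Char 3 ('G'): step: R->0, L->1 (L advanced); G->plug->G->R->B->L->H->refl->D->L'->D->R'->D->plug->B
Char 4 ('H'): step: R->1, L=1; H->plug->H->R->H->L->C->refl->A->L'->E->R'->A->plug->A
Char 5 ('H'): step: R->2, L=1; H->plug->H->R->D->L->D->refl->H->L'->B->R'->B->plug->D
Char 6 ('B'): step: R->3, L=1; B->plug->D->R->G->L->F->refl->B->L'->C->R'->G->plug->G
Char 7 ('C'): step: R->4, L=1; C->plug->F->R->B->L->H->refl->D->L'->D->R'->G->plug->G

Answer: ADBADGG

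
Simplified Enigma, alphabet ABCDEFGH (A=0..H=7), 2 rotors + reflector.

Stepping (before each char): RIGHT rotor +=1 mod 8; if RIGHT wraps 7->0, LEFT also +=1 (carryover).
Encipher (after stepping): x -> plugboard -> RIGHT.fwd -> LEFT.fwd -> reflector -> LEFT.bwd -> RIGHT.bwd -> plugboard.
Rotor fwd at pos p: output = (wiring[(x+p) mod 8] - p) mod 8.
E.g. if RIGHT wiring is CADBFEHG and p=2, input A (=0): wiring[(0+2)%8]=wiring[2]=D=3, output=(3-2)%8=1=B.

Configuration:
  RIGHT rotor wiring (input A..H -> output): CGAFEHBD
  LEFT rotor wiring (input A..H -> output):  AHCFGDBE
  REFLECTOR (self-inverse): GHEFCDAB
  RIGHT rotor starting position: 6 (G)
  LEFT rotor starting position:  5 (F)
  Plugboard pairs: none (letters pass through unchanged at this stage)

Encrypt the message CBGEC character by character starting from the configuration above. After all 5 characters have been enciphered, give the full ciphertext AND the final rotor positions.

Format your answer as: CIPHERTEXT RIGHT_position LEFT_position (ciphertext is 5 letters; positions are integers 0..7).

Char 1 ('C'): step: R->7, L=5; C->plug->C->R->H->L->B->refl->H->L'->C->R'->H->plug->H
Char 2 ('B'): step: R->0, L->6 (L advanced); B->plug->B->R->G->L->A->refl->G->L'->B->R'->G->plug->G
Char 3 ('G'): step: R->1, L=6; G->plug->G->R->C->L->C->refl->E->L'->E->R'->C->plug->C
Char 4 ('E'): step: R->2, L=6; E->plug->E->R->H->L->F->refl->D->L'->A->R'->G->plug->G
Char 5 ('C'): step: R->3, L=6; C->plug->C->R->E->L->E->refl->C->L'->C->R'->A->plug->A
Final: ciphertext=HGCGA, RIGHT=3, LEFT=6

Answer: HGCGA 3 6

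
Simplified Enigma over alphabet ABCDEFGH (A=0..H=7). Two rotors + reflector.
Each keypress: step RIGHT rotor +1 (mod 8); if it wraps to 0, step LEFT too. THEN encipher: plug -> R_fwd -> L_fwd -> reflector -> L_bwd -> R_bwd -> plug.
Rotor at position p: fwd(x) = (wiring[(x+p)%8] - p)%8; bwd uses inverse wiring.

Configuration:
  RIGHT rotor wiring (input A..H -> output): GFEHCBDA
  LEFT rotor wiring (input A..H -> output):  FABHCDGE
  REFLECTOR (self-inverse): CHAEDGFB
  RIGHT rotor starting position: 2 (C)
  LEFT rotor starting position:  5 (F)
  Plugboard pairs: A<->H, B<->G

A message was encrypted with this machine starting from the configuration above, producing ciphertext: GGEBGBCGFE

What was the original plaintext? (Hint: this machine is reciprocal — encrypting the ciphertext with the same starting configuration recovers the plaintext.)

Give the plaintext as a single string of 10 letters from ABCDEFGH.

Answer: DDFHEAHHDG

Derivation:
Char 1 ('G'): step: R->3, L=5; G->plug->B->R->H->L->F->refl->G->L'->A->R'->D->plug->D
Char 2 ('G'): step: R->4, L=5; G->plug->B->R->F->L->E->refl->D->L'->E->R'->D->plug->D
Char 3 ('E'): step: R->5, L=5; E->plug->E->R->A->L->G->refl->F->L'->H->R'->F->plug->F
Char 4 ('B'): step: R->6, L=5; B->plug->G->R->E->L->D->refl->E->L'->F->R'->A->plug->H
Char 5 ('G'): step: R->7, L=5; G->plug->B->R->H->L->F->refl->G->L'->A->R'->E->plug->E
Char 6 ('B'): step: R->0, L->6 (L advanced); B->plug->G->R->D->L->C->refl->A->L'->A->R'->H->plug->A
Char 7 ('C'): step: R->1, L=6; C->plug->C->R->G->L->E->refl->D->L'->E->R'->A->plug->H
Char 8 ('G'): step: R->2, L=6; G->plug->B->R->F->L->B->refl->H->L'->C->R'->A->plug->H
Char 9 ('F'): step: R->3, L=6; F->plug->F->R->D->L->C->refl->A->L'->A->R'->D->plug->D
Char 10 ('E'): step: R->4, L=6; E->plug->E->R->C->L->H->refl->B->L'->F->R'->B->plug->G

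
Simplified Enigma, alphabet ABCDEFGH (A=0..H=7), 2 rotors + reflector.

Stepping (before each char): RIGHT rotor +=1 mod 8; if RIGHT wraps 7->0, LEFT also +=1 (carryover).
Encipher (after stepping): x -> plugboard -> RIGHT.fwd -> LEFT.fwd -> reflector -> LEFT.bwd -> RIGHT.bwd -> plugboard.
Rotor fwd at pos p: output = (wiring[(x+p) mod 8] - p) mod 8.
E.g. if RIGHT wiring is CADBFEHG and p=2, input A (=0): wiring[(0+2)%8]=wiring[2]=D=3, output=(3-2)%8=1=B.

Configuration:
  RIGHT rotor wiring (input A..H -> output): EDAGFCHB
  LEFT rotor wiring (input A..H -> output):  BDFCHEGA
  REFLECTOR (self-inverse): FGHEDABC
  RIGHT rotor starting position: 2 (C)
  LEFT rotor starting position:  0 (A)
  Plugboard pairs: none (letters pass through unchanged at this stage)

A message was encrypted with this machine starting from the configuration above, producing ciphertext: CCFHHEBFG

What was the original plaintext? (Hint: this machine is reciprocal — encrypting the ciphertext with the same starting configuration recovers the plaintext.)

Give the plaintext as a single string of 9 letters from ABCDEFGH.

Answer: BGCBFGCEE

Derivation:
Char 1 ('C'): step: R->3, L=0; C->plug->C->R->H->L->A->refl->F->L'->C->R'->B->plug->B
Char 2 ('C'): step: R->4, L=0; C->plug->C->R->D->L->C->refl->H->L'->E->R'->G->plug->G
Char 3 ('F'): step: R->5, L=0; F->plug->F->R->D->L->C->refl->H->L'->E->R'->C->plug->C
Char 4 ('H'): step: R->6, L=0; H->plug->H->R->E->L->H->refl->C->L'->D->R'->B->plug->B
Char 5 ('H'): step: R->7, L=0; H->plug->H->R->A->L->B->refl->G->L'->G->R'->F->plug->F
Char 6 ('E'): step: R->0, L->1 (L advanced); E->plug->E->R->F->L->F->refl->A->L'->H->R'->G->plug->G
Char 7 ('B'): step: R->1, L=1; B->plug->B->R->H->L->A->refl->F->L'->F->R'->C->plug->C
Char 8 ('F'): step: R->2, L=1; F->plug->F->R->H->L->A->refl->F->L'->F->R'->E->plug->E
Char 9 ('G'): step: R->3, L=1; G->plug->G->R->A->L->C->refl->H->L'->G->R'->E->plug->E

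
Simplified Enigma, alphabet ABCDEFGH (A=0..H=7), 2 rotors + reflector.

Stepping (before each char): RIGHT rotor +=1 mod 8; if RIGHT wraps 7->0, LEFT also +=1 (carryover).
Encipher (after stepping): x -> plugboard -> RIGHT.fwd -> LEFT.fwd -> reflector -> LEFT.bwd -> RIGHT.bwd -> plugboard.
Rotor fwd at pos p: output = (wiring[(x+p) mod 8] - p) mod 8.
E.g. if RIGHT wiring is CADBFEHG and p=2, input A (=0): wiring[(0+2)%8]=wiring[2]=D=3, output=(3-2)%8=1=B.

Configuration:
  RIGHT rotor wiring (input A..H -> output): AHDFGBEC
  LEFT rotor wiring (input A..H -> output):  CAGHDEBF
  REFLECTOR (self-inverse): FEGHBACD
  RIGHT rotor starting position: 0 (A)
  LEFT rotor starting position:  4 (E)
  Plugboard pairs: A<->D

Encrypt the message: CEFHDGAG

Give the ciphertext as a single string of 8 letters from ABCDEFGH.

Char 1 ('C'): step: R->1, L=4; C->plug->C->R->E->L->G->refl->C->L'->G->R'->A->plug->D
Char 2 ('E'): step: R->2, L=4; E->plug->E->R->C->L->F->refl->A->L'->B->R'->A->plug->D
Char 3 ('F'): step: R->3, L=4; F->plug->F->R->F->L->E->refl->B->L'->D->R'->B->plug->B
Char 4 ('H'): step: R->4, L=4; H->plug->H->R->B->L->A->refl->F->L'->C->R'->A->plug->D
Char 5 ('D'): step: R->5, L=4; D->plug->A->R->E->L->G->refl->C->L'->G->R'->F->plug->F
Char 6 ('G'): step: R->6, L=4; G->plug->G->R->A->L->H->refl->D->L'->H->R'->F->plug->F
Char 7 ('A'): step: R->7, L=4; A->plug->D->R->E->L->G->refl->C->L'->G->R'->E->plug->E
Char 8 ('G'): step: R->0, L->5 (L advanced); G->plug->G->R->E->L->D->refl->H->L'->A->R'->A->plug->D

Answer: DDBDFFED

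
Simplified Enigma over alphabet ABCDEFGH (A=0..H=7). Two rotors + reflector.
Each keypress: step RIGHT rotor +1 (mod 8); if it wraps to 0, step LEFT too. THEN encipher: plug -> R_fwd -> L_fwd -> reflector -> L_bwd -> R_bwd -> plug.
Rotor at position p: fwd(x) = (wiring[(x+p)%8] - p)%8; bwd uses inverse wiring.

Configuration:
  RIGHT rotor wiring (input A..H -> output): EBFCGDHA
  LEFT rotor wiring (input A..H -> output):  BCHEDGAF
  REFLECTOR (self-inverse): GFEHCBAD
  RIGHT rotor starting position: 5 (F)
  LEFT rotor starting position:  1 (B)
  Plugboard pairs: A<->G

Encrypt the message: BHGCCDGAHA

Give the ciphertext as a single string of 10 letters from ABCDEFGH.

Answer: HAAHHGEGCF

Derivation:
Char 1 ('B'): step: R->6, L=1; B->plug->B->R->C->L->D->refl->H->L'->F->R'->H->plug->H
Char 2 ('H'): step: R->7, L=1; H->plug->H->R->A->L->B->refl->F->L'->E->R'->G->plug->A
Char 3 ('G'): step: R->0, L->2 (L advanced); G->plug->A->R->E->L->G->refl->A->L'->H->R'->G->plug->A
Char 4 ('C'): step: R->1, L=2; C->plug->C->R->B->L->C->refl->E->L'->D->R'->H->plug->H
Char 5 ('C'): step: R->2, L=2; C->plug->C->R->E->L->G->refl->A->L'->H->R'->H->plug->H
Char 6 ('D'): step: R->3, L=2; D->plug->D->R->E->L->G->refl->A->L'->H->R'->A->plug->G
Char 7 ('G'): step: R->4, L=2; G->plug->A->R->C->L->B->refl->F->L'->A->R'->E->plug->E
Char 8 ('A'): step: R->5, L=2; A->plug->G->R->F->L->D->refl->H->L'->G->R'->A->plug->G
Char 9 ('H'): step: R->6, L=2; H->plug->H->R->F->L->D->refl->H->L'->G->R'->C->plug->C
Char 10 ('A'): step: R->7, L=2; A->plug->G->R->E->L->G->refl->A->L'->H->R'->F->plug->F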